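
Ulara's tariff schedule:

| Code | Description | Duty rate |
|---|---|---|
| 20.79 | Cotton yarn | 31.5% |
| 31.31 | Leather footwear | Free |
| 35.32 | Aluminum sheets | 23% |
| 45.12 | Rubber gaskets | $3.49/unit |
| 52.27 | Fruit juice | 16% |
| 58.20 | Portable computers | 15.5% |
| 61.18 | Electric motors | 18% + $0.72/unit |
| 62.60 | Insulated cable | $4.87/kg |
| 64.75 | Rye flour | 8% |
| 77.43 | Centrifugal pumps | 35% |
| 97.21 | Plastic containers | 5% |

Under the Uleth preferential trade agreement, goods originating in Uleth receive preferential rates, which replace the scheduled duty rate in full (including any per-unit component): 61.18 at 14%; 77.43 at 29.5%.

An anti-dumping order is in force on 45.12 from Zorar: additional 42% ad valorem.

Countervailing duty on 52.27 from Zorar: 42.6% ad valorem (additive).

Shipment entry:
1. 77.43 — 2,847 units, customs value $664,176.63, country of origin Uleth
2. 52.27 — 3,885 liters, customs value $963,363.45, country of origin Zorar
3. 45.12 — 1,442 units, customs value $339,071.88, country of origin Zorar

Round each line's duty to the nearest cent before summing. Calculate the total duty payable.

Line 1 (77.43, Uleth, 2,847 units, $664,176.63):
Base rate for 77.43 is 35%.
Origin Uleth qualifies under the Ulara–Uleth agreement and 77.43 is covered: preferential rate 29.5% applies instead.
Duty = $664,176.63 × 29.5% = $195,932.11.
Line 2 (52.27, Zorar, 3,885 liters, $963,363.45):
Base rate for 52.27 is 16%.
Additional duty on 52.27 from Zorar: +42.6%. Applied ad valorem rate: 16% + 42.6% = 58.6%.
Duty = $963,363.45 × 58.6% = $564,530.98.
Line 3 (45.12, Zorar, 1,442 units, $339,071.88):
Base rate for 45.12 is $3.49/unit.
Additional duty on 45.12 from Zorar: +42% ad valorem. Applied ad valorem rate = 42%.
Duty = $339,071.88 × 42% + 1,442 × $3.49 = $147,442.77.
Total = $195,932.11 + $564,530.98 + $147,442.77 = $907,905.86.

$907,905.86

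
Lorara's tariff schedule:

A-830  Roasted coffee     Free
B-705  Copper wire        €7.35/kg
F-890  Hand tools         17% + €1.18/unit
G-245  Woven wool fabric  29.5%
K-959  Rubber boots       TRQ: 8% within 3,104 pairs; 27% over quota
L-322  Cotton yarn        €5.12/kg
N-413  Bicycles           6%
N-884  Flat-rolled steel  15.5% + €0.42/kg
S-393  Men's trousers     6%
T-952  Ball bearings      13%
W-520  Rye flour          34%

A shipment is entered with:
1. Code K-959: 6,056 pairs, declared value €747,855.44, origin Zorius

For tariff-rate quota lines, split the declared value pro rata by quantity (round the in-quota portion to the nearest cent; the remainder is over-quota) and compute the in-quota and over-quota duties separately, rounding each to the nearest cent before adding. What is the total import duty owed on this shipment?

Line 1 (K-959, Zorius, 6,056 pairs, €747,855.44):
Code K-959 is under a tariff-rate quota (threshold 3,104 pairs). In-quota: 3,104 pairs at 8%; over-quota: 2,952 pairs at 27%.
Pro-rata value split: in-quota = €747,855.44 × 3,104/6,056 = €383,312.96; over-quota = €747,855.44 − €383,312.96 = €364,542.48.
In-quota duty = €383,312.96 × 8% = €30,665.04. Over-quota duty = €364,542.48 × 27% = €98,426.47.
Line duty = €30,665.04 + €98,426.47 = €129,091.51.

€129,091.51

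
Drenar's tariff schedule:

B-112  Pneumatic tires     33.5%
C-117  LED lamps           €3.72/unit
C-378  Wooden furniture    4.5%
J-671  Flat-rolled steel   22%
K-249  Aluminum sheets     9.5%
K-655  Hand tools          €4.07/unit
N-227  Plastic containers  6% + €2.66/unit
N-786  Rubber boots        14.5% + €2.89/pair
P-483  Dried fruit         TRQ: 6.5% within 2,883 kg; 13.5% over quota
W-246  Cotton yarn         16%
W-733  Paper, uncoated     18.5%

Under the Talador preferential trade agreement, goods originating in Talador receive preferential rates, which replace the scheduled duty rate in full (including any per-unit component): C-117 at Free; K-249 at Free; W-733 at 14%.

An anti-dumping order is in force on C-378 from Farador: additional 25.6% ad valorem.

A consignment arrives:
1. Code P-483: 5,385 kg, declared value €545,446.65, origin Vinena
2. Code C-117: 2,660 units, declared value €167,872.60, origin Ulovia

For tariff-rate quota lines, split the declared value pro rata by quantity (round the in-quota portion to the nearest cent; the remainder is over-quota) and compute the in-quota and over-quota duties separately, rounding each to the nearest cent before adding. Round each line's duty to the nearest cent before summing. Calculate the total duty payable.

€63,089.16

Line 1 (P-483, Vinena, 5,385 kg, €545,446.65):
Code P-483 is under a tariff-rate quota (threshold 2,883 kg). In-quota: 2,883 kg at 6.5%; over-quota: 2,502 kg at 13.5%.
Pro-rata value split: in-quota = €545,446.65 × 2,883/5,385 = €292,019.07; over-quota = €545,446.65 − €292,019.07 = €253,427.58.
In-quota duty = €292,019.07 × 6.5% = €18,981.24. Over-quota duty = €253,427.58 × 13.5% = €34,212.72.
Line duty = €18,981.24 + €34,212.72 = €53,193.96.
Line 2 (C-117, Ulovia, 2,660 units, €167,872.60):
Base rate for C-117 is €3.72/unit.
C-117 has an FTA preferential rate, but origin Ulovia is not Talador; base rate stands.
Duty = 2,660 × €3.72 = €9,895.20.
Total = €53,193.96 + €9,895.20 = €63,089.16.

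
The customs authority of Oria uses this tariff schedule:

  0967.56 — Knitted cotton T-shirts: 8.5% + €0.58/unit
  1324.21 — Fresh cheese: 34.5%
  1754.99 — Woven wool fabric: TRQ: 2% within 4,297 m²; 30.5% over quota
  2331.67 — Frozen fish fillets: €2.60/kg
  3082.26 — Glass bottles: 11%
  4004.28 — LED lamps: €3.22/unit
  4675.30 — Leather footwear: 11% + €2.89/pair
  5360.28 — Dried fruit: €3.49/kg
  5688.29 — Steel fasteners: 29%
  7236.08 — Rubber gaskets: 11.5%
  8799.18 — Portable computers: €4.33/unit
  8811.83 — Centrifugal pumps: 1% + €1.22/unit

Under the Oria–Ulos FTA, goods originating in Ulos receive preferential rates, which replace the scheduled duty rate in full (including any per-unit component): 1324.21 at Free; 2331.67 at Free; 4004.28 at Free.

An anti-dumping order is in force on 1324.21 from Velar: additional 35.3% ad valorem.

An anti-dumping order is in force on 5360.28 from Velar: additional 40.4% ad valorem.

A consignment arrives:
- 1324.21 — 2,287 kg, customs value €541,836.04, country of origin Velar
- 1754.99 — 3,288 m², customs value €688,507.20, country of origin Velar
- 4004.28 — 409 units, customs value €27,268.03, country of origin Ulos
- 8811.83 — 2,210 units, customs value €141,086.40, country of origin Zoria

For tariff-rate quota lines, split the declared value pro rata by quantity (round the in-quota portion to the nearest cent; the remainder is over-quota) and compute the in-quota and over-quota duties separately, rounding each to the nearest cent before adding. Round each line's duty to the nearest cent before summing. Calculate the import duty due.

Line 1 (1324.21, Velar, 2,287 kg, €541,836.04):
Base rate for 1324.21 is 34.5%.
1324.21 has an FTA preferential rate, but origin Velar is not Ulos; base rate stands.
Additional duty on 1324.21 from Velar: +35.3%. Applied ad valorem rate: 34.5% + 35.3% = 69.8%.
Duty = €541,836.04 × 69.8% = €378,201.56.
Line 2 (1754.99, Velar, 3,288 m², €688,507.20):
Code 1754.99 is under a tariff-rate quota (threshold 4,297 m²). Quantity 3,288 m² is within the quota, so the in-quota rate 2% applies to the full value.
Duty = €688,507.20 × 2% = €13,770.14.
Line 3 (4004.28, Ulos, 409 units, €27,268.03):
Base rate for 4004.28 is €3.22/unit.
Origin Ulos qualifies under the Oria–Ulos agreement and 4004.28 is covered: preferential rate Free applies instead.
Duty = €27,268.03 × 0% = €0.00.
Line 4 (8811.83, Zoria, 2,210 units, €141,086.40):
Base rate for 8811.83 is 1% + €1.22/unit.
Duty = €141,086.40 × 1% + 2,210 × €1.22 = €4,107.06.
Total = €378,201.56 + €13,770.14 + €0.00 + €4,107.06 = €396,078.76.

€396,078.76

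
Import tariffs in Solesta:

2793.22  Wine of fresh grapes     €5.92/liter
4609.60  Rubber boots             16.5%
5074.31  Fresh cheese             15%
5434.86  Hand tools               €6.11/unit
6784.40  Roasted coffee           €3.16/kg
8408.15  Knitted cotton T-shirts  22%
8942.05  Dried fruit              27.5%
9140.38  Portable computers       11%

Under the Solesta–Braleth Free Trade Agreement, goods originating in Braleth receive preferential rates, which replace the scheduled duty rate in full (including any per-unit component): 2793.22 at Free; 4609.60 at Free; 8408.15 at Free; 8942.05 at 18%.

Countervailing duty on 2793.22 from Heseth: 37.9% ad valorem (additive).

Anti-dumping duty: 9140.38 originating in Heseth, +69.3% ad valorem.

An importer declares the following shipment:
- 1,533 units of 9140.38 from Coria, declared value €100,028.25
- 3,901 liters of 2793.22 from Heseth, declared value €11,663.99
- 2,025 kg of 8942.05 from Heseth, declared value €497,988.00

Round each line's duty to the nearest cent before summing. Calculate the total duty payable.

€175,464.38

Line 1 (9140.38, Coria, 1,533 units, €100,028.25):
Base rate for 9140.38 is 11%.
The additional-duty order on 9140.38 targets Heseth, not Coria; it does not apply.
Duty = €100,028.25 × 11% = €11,003.11.
Line 2 (2793.22, Heseth, 3,901 liters, €11,663.99):
Base rate for 2793.22 is €5.92/liter.
2793.22 has an FTA preferential rate, but origin Heseth is not Braleth; base rate stands.
Additional duty on 2793.22 from Heseth: +37.9% ad valorem. Applied ad valorem rate = 37.9%.
Duty = €11,663.99 × 37.9% + 3,901 × €5.92 = €27,514.57.
Line 3 (8942.05, Heseth, 2,025 kg, €497,988.00):
Base rate for 8942.05 is 27.5%.
8942.05 has an FTA preferential rate, but origin Heseth is not Braleth; base rate stands.
Duty = €497,988.00 × 27.5% = €136,946.70.
Total = €11,003.11 + €27,514.57 + €136,946.70 = €175,464.38.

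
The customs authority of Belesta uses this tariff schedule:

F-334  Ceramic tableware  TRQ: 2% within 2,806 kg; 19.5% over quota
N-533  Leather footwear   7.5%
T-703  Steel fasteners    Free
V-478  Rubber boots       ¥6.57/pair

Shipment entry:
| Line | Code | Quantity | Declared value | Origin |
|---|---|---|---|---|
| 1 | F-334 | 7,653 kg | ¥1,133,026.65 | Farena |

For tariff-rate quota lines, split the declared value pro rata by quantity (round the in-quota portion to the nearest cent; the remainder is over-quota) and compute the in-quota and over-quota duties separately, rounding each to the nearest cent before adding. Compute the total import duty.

¥148,240.25

Line 1 (F-334, Farena, 7,653 kg, ¥1,133,026.65):
Code F-334 is under a tariff-rate quota (threshold 2,806 kg). In-quota: 2,806 kg at 2%; over-quota: 4,847 kg at 19.5%.
Pro-rata value split: in-quota = ¥1,133,026.65 × 2,806/7,653 = ¥415,428.30; over-quota = ¥1,133,026.65 − ¥415,428.30 = ¥717,598.35.
In-quota duty = ¥415,428.30 × 2% = ¥8,308.57. Over-quota duty = ¥717,598.35 × 19.5% = ¥139,931.68.
Line duty = ¥8,308.57 + ¥139,931.68 = ¥148,240.25.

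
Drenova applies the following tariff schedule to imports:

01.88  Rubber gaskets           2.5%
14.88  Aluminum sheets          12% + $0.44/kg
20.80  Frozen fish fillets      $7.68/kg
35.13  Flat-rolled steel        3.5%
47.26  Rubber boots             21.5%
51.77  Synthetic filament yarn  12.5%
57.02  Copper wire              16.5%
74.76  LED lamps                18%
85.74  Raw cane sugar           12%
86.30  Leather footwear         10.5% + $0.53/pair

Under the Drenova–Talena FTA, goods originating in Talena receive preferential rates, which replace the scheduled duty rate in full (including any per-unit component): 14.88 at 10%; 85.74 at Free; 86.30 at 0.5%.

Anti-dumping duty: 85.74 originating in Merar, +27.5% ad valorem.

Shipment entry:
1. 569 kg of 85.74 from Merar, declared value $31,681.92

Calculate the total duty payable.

Line 1 (85.74, Merar, 569 kg, $31,681.92):
Base rate for 85.74 is 12%.
85.74 has an FTA preferential rate, but origin Merar is not Talena; base rate stands.
Additional duty on 85.74 from Merar: +27.5%. Applied ad valorem rate: 12% + 27.5% = 39.5%.
Duty = $31,681.92 × 39.5% = $12,514.36.

$12,514.36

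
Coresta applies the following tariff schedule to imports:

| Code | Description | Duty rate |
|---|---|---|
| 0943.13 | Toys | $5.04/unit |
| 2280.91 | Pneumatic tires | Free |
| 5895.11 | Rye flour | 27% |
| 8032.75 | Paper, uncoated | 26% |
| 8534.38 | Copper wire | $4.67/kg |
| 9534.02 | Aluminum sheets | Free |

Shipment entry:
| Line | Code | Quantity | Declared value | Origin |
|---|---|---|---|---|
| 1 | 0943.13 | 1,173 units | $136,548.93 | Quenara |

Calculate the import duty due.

$5,911.92

Line 1 (0943.13, Quenara, 1,173 units, $136,548.93):
Base rate for 0943.13 is $5.04/unit.
Duty = 1,173 × $5.04 = $5,911.92.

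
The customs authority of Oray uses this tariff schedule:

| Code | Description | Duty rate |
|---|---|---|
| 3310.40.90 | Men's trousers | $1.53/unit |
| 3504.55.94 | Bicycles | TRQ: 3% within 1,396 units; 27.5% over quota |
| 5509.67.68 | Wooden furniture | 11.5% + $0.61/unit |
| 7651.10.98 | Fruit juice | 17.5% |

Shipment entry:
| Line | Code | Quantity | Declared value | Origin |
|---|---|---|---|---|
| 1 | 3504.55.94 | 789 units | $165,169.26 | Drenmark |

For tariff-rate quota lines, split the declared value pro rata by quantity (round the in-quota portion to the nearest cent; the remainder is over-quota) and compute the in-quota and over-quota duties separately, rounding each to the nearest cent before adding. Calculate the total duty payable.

$4,955.08

Line 1 (3504.55.94, Drenmark, 789 units, $165,169.26):
Code 3504.55.94 is under a tariff-rate quota (threshold 1,396 units). Quantity 789 units is within the quota, so the in-quota rate 3% applies to the full value.
Duty = $165,169.26 × 3% = $4,955.08.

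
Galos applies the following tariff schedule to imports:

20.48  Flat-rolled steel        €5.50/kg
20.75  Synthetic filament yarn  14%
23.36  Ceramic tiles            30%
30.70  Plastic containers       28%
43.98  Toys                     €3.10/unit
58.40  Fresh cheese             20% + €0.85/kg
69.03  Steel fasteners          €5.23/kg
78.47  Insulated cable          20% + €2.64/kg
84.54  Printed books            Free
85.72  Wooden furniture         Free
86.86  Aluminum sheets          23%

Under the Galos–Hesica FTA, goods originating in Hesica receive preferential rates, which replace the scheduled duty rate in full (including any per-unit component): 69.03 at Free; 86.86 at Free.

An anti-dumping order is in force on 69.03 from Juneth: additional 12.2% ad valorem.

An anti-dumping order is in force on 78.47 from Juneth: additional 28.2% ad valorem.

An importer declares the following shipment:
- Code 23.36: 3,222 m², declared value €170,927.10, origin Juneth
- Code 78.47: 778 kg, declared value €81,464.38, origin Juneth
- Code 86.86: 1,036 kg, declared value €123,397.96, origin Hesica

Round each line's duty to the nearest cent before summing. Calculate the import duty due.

€92,597.88

Line 1 (23.36, Juneth, 3,222 m², €170,927.10):
Base rate for 23.36 is 30%.
Duty = €170,927.10 × 30% = €51,278.13.
Line 2 (78.47, Juneth, 778 kg, €81,464.38):
Base rate for 78.47 is 20% + €2.64/kg.
Additional duty on 78.47 from Juneth: +28.2%. Applied ad valorem rate: 20% + 28.2% = 48.2%.
Duty = €81,464.38 × 48.2% + 778 × €2.64 = €41,319.75.
Line 3 (86.86, Hesica, 1,036 kg, €123,397.96):
Base rate for 86.86 is 23%.
Origin Hesica qualifies under the Galos–Hesica agreement and 86.86 is covered: preferential rate Free applies instead.
Duty = €123,397.96 × 0% = €0.00.
Total = €51,278.13 + €41,319.75 + €0.00 = €92,597.88.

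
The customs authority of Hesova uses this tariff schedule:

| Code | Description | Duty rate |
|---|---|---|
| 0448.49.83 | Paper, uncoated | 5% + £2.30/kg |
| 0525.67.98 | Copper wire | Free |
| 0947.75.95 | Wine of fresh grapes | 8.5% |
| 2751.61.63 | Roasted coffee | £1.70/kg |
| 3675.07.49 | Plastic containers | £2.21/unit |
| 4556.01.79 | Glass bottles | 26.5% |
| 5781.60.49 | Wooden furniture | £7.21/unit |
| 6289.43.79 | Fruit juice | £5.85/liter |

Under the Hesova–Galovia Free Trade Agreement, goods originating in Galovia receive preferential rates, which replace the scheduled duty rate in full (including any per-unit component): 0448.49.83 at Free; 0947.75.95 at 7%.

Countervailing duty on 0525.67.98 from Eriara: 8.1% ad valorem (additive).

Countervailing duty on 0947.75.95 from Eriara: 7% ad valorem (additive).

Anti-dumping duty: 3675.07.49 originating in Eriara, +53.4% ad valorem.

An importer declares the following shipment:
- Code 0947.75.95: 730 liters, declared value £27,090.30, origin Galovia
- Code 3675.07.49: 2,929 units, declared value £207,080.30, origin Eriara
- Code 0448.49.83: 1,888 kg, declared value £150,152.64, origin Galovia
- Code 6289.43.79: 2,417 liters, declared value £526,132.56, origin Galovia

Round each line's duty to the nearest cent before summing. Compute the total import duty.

Line 1 (0947.75.95, Galovia, 730 liters, £27,090.30):
Base rate for 0947.75.95 is 8.5%.
Origin Galovia qualifies under the Hesova–Galovia agreement and 0947.75.95 is covered: preferential rate 7% applies instead.
The additional-duty order on 0947.75.95 targets Eriara, not Galovia; it does not apply.
Duty = £27,090.30 × 7% = £1,896.32.
Line 2 (3675.07.49, Eriara, 2,929 units, £207,080.30):
Base rate for 3675.07.49 is £2.21/unit.
Additional duty on 3675.07.49 from Eriara: +53.4% ad valorem. Applied ad valorem rate = 53.4%.
Duty = £207,080.30 × 53.4% + 2,929 × £2.21 = £117,053.97.
Line 3 (0448.49.83, Galovia, 1,888 kg, £150,152.64):
Base rate for 0448.49.83 is 5% + £2.30/kg.
Origin Galovia qualifies under the Hesova–Galovia agreement and 0448.49.83 is covered: preferential rate Free applies instead.
Duty = £150,152.64 × 0% = £0.00.
Line 4 (6289.43.79, Galovia, 2,417 liters, £526,132.56):
Base rate for 6289.43.79 is £5.85/liter.
Origin Galovia is the FTA partner but 6289.43.79 is not on the preference list; base rate stands.
Duty = 2,417 × £5.85 = £14,139.45.
Total = £1,896.32 + £117,053.97 + £0.00 + £14,139.45 = £133,089.74.

£133,089.74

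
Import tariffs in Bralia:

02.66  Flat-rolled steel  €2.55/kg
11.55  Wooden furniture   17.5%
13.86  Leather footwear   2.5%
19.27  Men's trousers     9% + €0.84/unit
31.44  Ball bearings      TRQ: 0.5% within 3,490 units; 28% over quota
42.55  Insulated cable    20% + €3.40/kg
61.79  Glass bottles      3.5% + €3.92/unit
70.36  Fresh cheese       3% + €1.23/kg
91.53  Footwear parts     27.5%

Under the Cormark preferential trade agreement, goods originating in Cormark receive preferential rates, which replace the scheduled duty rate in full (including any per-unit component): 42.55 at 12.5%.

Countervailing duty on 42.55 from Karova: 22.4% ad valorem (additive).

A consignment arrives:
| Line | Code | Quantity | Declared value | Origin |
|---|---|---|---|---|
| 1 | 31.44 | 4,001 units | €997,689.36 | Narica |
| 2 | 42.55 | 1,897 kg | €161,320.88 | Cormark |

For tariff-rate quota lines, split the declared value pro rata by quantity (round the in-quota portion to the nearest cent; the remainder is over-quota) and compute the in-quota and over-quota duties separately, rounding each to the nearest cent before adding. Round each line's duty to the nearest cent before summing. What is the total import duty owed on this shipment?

€60,194.87

Line 1 (31.44, Narica, 4,001 units, €997,689.36):
Code 31.44 is under a tariff-rate quota (threshold 3,490 units). In-quota: 3,490 units at 0.5%; over-quota: 511 units at 28%.
Pro-rata value split: in-quota = €997,689.36 × 3,490/4,001 = €870,266.40; over-quota = €997,689.36 − €870,266.40 = €127,422.96.
In-quota duty = €870,266.40 × 0.5% = €4,351.33. Over-quota duty = €127,422.96 × 28% = €35,678.43.
Line duty = €4,351.33 + €35,678.43 = €40,029.76.
Line 2 (42.55, Cormark, 1,897 kg, €161,320.88):
Base rate for 42.55 is 20% + €3.40/kg.
Origin Cormark qualifies under the Bralia–Cormark agreement and 42.55 is covered: preferential rate 12.5% applies instead.
The additional-duty order on 42.55 targets Karova, not Cormark; it does not apply.
Duty = €161,320.88 × 12.5% = €20,165.11.
Total = €40,029.76 + €20,165.11 = €60,194.87.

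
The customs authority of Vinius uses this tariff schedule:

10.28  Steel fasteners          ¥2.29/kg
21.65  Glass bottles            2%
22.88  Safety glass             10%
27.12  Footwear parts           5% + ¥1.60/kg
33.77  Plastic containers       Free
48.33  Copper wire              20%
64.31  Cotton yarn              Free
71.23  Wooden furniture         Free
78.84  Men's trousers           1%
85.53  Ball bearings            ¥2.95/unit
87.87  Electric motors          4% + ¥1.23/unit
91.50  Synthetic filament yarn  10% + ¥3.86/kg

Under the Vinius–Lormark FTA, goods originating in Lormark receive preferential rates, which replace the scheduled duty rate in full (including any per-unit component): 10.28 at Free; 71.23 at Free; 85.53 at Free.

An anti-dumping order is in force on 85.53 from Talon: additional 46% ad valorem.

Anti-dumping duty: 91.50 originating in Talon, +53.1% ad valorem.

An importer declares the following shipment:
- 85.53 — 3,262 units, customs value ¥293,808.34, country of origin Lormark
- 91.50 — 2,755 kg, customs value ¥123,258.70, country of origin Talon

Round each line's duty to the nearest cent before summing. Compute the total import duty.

¥88,410.54

Line 1 (85.53, Lormark, 3,262 units, ¥293,808.34):
Base rate for 85.53 is ¥2.95/unit.
Origin Lormark qualifies under the Vinius–Lormark agreement and 85.53 is covered: preferential rate Free applies instead.
The additional-duty order on 85.53 targets Talon, not Lormark; it does not apply.
Duty = ¥293,808.34 × 0% = ¥0.00.
Line 2 (91.50, Talon, 2,755 kg, ¥123,258.70):
Base rate for 91.50 is 10% + ¥3.86/kg.
Additional duty on 91.50 from Talon: +53.1%. Applied ad valorem rate: 10% + 53.1% = 63.1%.
Duty = ¥123,258.70 × 63.1% + 2,755 × ¥3.86 = ¥88,410.54.
Total = ¥0.00 + ¥88,410.54 = ¥88,410.54.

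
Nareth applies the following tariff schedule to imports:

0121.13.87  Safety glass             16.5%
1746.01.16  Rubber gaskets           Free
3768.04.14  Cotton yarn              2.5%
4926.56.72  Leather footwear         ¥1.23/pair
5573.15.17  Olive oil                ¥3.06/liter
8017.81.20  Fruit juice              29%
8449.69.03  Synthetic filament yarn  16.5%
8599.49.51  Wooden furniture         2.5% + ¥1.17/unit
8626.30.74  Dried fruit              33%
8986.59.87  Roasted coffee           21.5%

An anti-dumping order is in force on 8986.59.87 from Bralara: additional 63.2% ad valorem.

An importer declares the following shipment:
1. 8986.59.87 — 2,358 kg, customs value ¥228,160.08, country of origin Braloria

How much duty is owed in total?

Line 1 (8986.59.87, Braloria, 2,358 kg, ¥228,160.08):
Base rate for 8986.59.87 is 21.5%.
The additional-duty order on 8986.59.87 targets Bralara, not Braloria; it does not apply.
Duty = ¥228,160.08 × 21.5% = ¥49,054.42.

¥49,054.42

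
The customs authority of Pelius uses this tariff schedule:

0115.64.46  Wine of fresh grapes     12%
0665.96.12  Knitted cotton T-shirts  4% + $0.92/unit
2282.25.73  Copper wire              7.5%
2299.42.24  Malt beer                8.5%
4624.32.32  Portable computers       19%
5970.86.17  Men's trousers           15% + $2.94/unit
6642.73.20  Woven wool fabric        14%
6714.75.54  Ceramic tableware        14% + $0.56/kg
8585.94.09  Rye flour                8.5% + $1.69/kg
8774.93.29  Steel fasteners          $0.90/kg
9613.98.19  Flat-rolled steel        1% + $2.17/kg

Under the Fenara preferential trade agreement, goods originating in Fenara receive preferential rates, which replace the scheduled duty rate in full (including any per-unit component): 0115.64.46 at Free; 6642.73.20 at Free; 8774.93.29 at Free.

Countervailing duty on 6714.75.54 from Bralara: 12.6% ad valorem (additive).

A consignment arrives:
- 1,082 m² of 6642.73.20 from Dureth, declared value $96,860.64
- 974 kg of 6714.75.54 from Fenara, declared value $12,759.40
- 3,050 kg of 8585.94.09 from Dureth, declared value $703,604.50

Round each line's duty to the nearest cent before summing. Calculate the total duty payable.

$80,853.13

Line 1 (6642.73.20, Dureth, 1,082 m², $96,860.64):
Base rate for 6642.73.20 is 14%.
6642.73.20 has an FTA preferential rate, but origin Dureth is not Fenara; base rate stands.
Duty = $96,860.64 × 14% = $13,560.49.
Line 2 (6714.75.54, Fenara, 974 kg, $12,759.40):
Base rate for 6714.75.54 is 14% + $0.56/kg.
Origin Fenara is the FTA partner but 6714.75.54 is not on the preference list; base rate stands.
The additional-duty order on 6714.75.54 targets Bralara, not Fenara; it does not apply.
Duty = $12,759.40 × 14% + 974 × $0.56 = $2,331.76.
Line 3 (8585.94.09, Dureth, 3,050 kg, $703,604.50):
Base rate for 8585.94.09 is 8.5% + $1.69/kg.
Duty = $703,604.50 × 8.5% + 3,050 × $1.69 = $64,960.88.
Total = $13,560.49 + $2,331.76 + $64,960.88 = $80,853.13.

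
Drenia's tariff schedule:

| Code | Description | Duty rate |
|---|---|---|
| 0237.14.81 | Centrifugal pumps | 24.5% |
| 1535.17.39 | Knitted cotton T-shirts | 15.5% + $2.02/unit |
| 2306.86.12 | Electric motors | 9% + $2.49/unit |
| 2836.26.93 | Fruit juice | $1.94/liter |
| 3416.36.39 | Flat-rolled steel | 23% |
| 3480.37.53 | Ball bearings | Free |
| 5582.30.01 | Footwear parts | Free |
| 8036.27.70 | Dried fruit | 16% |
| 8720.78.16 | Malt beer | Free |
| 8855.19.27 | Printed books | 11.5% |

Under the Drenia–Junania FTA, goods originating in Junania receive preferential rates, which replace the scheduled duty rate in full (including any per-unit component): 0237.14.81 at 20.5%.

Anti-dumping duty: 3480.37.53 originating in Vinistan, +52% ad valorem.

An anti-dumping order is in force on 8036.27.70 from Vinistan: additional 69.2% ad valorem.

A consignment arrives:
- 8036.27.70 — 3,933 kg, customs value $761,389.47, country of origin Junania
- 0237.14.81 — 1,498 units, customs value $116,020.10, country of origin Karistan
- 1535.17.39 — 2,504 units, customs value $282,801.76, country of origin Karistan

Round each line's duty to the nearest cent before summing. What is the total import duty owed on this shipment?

Line 1 (8036.27.70, Junania, 3,933 kg, $761,389.47):
Base rate for 8036.27.70 is 16%.
Origin Junania is the FTA partner but 8036.27.70 is not on the preference list; base rate stands.
The additional-duty order on 8036.27.70 targets Vinistan, not Junania; it does not apply.
Duty = $761,389.47 × 16% = $121,822.32.
Line 2 (0237.14.81, Karistan, 1,498 units, $116,020.10):
Base rate for 0237.14.81 is 24.5%.
0237.14.81 has an FTA preferential rate, but origin Karistan is not Junania; base rate stands.
Duty = $116,020.10 × 24.5% = $28,424.92.
Line 3 (1535.17.39, Karistan, 2,504 units, $282,801.76):
Base rate for 1535.17.39 is 15.5% + $2.02/unit.
Duty = $282,801.76 × 15.5% + 2,504 × $2.02 = $48,892.35.
Total = $121,822.32 + $28,424.92 + $48,892.35 = $199,139.59.

$199,139.59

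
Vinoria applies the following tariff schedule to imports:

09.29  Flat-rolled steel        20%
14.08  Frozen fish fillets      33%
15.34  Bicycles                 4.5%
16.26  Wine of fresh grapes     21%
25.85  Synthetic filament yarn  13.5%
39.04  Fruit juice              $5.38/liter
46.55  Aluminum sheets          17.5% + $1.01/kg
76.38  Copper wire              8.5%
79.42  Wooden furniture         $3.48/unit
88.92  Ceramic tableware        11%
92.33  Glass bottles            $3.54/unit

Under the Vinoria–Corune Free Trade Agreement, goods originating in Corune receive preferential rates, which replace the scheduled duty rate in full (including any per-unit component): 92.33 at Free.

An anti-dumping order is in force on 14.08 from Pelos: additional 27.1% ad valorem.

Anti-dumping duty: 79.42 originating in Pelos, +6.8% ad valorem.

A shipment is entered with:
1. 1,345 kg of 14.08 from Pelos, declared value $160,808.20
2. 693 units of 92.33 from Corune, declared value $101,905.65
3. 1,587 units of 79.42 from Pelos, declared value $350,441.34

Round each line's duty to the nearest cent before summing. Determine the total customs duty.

Line 1 (14.08, Pelos, 1,345 kg, $160,808.20):
Base rate for 14.08 is 33%.
Additional duty on 14.08 from Pelos: +27.1%. Applied ad valorem rate: 33% + 27.1% = 60.1%.
Duty = $160,808.20 × 60.1% = $96,645.73.
Line 2 (92.33, Corune, 693 units, $101,905.65):
Base rate for 92.33 is $3.54/unit.
Origin Corune qualifies under the Vinoria–Corune agreement and 92.33 is covered: preferential rate Free applies instead.
Duty = $101,905.65 × 0% = $0.00.
Line 3 (79.42, Pelos, 1,587 units, $350,441.34):
Base rate for 79.42 is $3.48/unit.
Additional duty on 79.42 from Pelos: +6.8% ad valorem. Applied ad valorem rate = 6.8%.
Duty = $350,441.34 × 6.8% + 1,587 × $3.48 = $29,352.77.
Total = $96,645.73 + $0.00 + $29,352.77 = $125,998.50.

$125,998.50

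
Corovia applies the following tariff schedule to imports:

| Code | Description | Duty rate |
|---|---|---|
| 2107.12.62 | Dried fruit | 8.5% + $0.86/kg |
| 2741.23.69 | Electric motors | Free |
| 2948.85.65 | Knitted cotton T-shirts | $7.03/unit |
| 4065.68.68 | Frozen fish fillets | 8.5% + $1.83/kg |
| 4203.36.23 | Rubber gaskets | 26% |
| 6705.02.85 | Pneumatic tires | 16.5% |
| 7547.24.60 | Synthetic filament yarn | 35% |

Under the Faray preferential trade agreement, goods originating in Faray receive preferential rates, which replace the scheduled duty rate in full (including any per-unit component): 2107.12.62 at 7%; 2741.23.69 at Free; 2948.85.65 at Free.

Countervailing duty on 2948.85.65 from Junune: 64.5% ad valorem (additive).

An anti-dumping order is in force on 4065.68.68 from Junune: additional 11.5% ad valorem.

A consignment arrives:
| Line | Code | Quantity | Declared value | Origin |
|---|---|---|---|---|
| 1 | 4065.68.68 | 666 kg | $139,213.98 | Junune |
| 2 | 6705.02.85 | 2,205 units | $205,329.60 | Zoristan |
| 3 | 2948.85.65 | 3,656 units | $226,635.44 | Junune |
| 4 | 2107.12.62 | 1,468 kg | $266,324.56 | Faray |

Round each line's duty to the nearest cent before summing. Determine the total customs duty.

Line 1 (4065.68.68, Junune, 666 kg, $139,213.98):
Base rate for 4065.68.68 is 8.5% + $1.83/kg.
Additional duty on 4065.68.68 from Junune: +11.5%. Applied ad valorem rate: 8.5% + 11.5% = 20%.
Duty = $139,213.98 × 20% + 666 × $1.83 = $29,061.58.
Line 2 (6705.02.85, Zoristan, 2,205 units, $205,329.60):
Base rate for 6705.02.85 is 16.5%.
Duty = $205,329.60 × 16.5% = $33,879.38.
Line 3 (2948.85.65, Junune, 3,656 units, $226,635.44):
Base rate for 2948.85.65 is $7.03/unit.
2948.85.65 has an FTA preferential rate, but origin Junune is not Faray; base rate stands.
Additional duty on 2948.85.65 from Junune: +64.5% ad valorem. Applied ad valorem rate = 64.5%.
Duty = $226,635.44 × 64.5% + 3,656 × $7.03 = $171,881.54.
Line 4 (2107.12.62, Faray, 1,468 kg, $266,324.56):
Base rate for 2107.12.62 is 8.5% + $0.86/kg.
Origin Faray qualifies under the Corovia–Faray agreement and 2107.12.62 is covered: preferential rate 7% applies instead.
Duty = $266,324.56 × 7% = $18,642.72.
Total = $29,061.58 + $33,879.38 + $171,881.54 + $18,642.72 = $253,465.22.

$253,465.22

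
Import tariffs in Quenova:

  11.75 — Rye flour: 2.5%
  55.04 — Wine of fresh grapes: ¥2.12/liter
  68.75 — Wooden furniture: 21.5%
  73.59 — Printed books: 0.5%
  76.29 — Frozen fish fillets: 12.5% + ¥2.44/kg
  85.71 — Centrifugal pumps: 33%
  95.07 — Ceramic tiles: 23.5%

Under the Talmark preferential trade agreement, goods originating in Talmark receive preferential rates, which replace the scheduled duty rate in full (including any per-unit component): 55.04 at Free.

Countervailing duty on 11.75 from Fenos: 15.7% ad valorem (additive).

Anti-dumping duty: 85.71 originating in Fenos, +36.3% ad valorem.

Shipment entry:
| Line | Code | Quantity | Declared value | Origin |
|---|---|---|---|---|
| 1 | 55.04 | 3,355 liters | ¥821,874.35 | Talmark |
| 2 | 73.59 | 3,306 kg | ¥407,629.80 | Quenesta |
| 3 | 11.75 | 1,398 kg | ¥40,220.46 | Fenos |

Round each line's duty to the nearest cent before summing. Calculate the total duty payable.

¥9,358.27

Line 1 (55.04, Talmark, 3,355 liters, ¥821,874.35):
Base rate for 55.04 is ¥2.12/liter.
Origin Talmark qualifies under the Quenova–Talmark agreement and 55.04 is covered: preferential rate Free applies instead.
Duty = ¥821,874.35 × 0% = ¥0.00.
Line 2 (73.59, Quenesta, 3,306 kg, ¥407,629.80):
Base rate for 73.59 is 0.5%.
Duty = ¥407,629.80 × 0.5% = ¥2,038.15.
Line 3 (11.75, Fenos, 1,398 kg, ¥40,220.46):
Base rate for 11.75 is 2.5%.
Additional duty on 11.75 from Fenos: +15.7%. Applied ad valorem rate: 2.5% + 15.7% = 18.2%.
Duty = ¥40,220.46 × 18.2% = ¥7,320.12.
Total = ¥0.00 + ¥2,038.15 + ¥7,320.12 = ¥9,358.27.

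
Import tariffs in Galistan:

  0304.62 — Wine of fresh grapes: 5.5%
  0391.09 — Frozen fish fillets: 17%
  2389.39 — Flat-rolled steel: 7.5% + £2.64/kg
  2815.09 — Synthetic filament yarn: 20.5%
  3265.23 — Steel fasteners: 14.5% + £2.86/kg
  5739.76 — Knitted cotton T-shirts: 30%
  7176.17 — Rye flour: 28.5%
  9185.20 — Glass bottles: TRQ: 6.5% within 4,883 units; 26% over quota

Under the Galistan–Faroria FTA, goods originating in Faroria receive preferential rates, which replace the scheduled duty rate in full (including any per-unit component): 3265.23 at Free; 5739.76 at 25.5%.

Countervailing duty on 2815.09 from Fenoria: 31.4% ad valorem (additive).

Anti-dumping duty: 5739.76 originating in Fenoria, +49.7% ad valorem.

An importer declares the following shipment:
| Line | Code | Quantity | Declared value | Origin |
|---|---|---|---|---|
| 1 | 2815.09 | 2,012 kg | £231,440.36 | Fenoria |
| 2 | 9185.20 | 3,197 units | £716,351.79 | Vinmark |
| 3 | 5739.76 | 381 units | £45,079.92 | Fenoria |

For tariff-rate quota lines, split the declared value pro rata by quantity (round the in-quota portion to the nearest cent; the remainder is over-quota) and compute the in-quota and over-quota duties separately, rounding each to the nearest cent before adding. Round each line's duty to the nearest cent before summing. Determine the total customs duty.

£202,609.12

Line 1 (2815.09, Fenoria, 2,012 kg, £231,440.36):
Base rate for 2815.09 is 20.5%.
Additional duty on 2815.09 from Fenoria: +31.4%. Applied ad valorem rate: 20.5% + 31.4% = 51.9%.
Duty = £231,440.36 × 51.9% = £120,117.55.
Line 2 (9185.20, Vinmark, 3,197 units, £716,351.79):
Code 9185.20 is under a tariff-rate quota (threshold 4,883 units). Quantity 3,197 units is within the quota, so the in-quota rate 6.5% applies to the full value.
Duty = £716,351.79 × 6.5% = £46,562.87.
Line 3 (5739.76, Fenoria, 381 units, £45,079.92):
Base rate for 5739.76 is 30%.
5739.76 has an FTA preferential rate, but origin Fenoria is not Faroria; base rate stands.
Additional duty on 5739.76 from Fenoria: +49.7%. Applied ad valorem rate: 30% + 49.7% = 79.7%.
Duty = £45,079.92 × 79.7% = £35,928.70.
Total = £120,117.55 + £46,562.87 + £35,928.70 = £202,609.12.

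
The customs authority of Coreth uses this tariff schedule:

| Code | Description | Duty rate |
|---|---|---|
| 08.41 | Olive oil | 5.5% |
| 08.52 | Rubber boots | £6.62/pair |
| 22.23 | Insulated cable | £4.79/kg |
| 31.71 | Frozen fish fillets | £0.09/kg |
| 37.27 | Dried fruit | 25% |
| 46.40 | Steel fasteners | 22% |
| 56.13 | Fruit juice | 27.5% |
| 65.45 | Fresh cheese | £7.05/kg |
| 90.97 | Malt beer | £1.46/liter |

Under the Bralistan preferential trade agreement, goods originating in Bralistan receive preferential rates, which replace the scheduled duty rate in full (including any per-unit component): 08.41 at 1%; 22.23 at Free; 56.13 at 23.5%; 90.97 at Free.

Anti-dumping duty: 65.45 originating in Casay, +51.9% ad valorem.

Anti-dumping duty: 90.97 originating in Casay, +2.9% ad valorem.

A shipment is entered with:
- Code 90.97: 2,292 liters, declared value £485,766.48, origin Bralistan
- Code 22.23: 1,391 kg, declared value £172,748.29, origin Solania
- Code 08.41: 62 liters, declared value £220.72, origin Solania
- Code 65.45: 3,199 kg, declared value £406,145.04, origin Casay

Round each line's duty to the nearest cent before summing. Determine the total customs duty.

Line 1 (90.97, Bralistan, 2,292 liters, £485,766.48):
Base rate for 90.97 is £1.46/liter.
Origin Bralistan qualifies under the Coreth–Bralistan agreement and 90.97 is covered: preferential rate Free applies instead.
The additional-duty order on 90.97 targets Casay, not Bralistan; it does not apply.
Duty = £485,766.48 × 0% = £0.00.
Line 2 (22.23, Solania, 1,391 kg, £172,748.29):
Base rate for 22.23 is £4.79/kg.
22.23 has an FTA preferential rate, but origin Solania is not Bralistan; base rate stands.
Duty = 1,391 × £4.79 = £6,662.89.
Line 3 (08.41, Solania, 62 liters, £220.72):
Base rate for 08.41 is 5.5%.
08.41 has an FTA preferential rate, but origin Solania is not Bralistan; base rate stands.
Duty = £220.72 × 5.5% = £12.14.
Line 4 (65.45, Casay, 3,199 kg, £406,145.04):
Base rate for 65.45 is £7.05/kg.
Additional duty on 65.45 from Casay: +51.9% ad valorem. Applied ad valorem rate = 51.9%.
Duty = £406,145.04 × 51.9% + 3,199 × £7.05 = £233,342.23.
Total = £0.00 + £6,662.89 + £12.14 + £233,342.23 = £240,017.26.

£240,017.26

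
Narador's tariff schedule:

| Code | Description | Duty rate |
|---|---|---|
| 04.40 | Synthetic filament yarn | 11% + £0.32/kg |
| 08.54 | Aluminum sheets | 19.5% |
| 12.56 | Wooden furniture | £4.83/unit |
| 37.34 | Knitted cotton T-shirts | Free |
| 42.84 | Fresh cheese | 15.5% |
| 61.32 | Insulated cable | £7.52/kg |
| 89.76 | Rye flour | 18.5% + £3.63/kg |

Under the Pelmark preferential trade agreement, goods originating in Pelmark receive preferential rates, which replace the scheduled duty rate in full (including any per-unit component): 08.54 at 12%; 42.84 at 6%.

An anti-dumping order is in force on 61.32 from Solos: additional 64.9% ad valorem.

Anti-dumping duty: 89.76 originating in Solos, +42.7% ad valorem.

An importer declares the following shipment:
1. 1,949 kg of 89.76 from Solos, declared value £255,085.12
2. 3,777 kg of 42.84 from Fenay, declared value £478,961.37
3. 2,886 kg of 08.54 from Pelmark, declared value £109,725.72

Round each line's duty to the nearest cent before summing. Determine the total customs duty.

£250,593.06

Line 1 (89.76, Solos, 1,949 kg, £255,085.12):
Base rate for 89.76 is 18.5% + £3.63/kg.
Additional duty on 89.76 from Solos: +42.7%. Applied ad valorem rate: 18.5% + 42.7% = 61.2%.
Duty = £255,085.12 × 61.2% + 1,949 × £3.63 = £163,186.96.
Line 2 (42.84, Fenay, 3,777 kg, £478,961.37):
Base rate for 42.84 is 15.5%.
42.84 has an FTA preferential rate, but origin Fenay is not Pelmark; base rate stands.
Duty = £478,961.37 × 15.5% = £74,239.01.
Line 3 (08.54, Pelmark, 2,886 kg, £109,725.72):
Base rate for 08.54 is 19.5%.
Origin Pelmark qualifies under the Narador–Pelmark agreement and 08.54 is covered: preferential rate 12% applies instead.
Duty = £109,725.72 × 12% = £13,167.09.
Total = £163,186.96 + £74,239.01 + £13,167.09 = £250,593.06.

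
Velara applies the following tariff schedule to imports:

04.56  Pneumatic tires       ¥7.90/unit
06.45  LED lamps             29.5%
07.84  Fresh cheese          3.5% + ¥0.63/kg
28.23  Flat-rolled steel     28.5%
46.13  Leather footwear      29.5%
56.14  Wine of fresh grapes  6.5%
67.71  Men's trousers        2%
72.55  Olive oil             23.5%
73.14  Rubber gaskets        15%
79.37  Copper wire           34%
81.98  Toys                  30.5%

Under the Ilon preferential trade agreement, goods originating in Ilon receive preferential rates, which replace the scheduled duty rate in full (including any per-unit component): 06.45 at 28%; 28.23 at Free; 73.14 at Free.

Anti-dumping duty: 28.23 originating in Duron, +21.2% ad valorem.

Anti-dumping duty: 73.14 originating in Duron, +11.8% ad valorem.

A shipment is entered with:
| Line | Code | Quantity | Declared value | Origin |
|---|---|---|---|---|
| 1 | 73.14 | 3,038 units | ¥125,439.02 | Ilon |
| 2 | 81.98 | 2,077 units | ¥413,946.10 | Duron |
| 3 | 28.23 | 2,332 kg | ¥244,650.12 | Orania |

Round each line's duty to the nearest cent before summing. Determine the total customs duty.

Line 1 (73.14, Ilon, 3,038 units, ¥125,439.02):
Base rate for 73.14 is 15%.
Origin Ilon qualifies under the Velara–Ilon agreement and 73.14 is covered: preferential rate Free applies instead.
The additional-duty order on 73.14 targets Duron, not Ilon; it does not apply.
Duty = ¥125,439.02 × 0% = ¥0.00.
Line 2 (81.98, Duron, 2,077 units, ¥413,946.10):
Base rate for 81.98 is 30.5%.
Duty = ¥413,946.10 × 30.5% = ¥126,253.56.
Line 3 (28.23, Orania, 2,332 kg, ¥244,650.12):
Base rate for 28.23 is 28.5%.
28.23 has an FTA preferential rate, but origin Orania is not Ilon; base rate stands.
The additional-duty order on 28.23 targets Duron, not Orania; it does not apply.
Duty = ¥244,650.12 × 28.5% = ¥69,725.28.
Total = ¥0.00 + ¥126,253.56 + ¥69,725.28 = ¥195,978.84.

¥195,978.84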